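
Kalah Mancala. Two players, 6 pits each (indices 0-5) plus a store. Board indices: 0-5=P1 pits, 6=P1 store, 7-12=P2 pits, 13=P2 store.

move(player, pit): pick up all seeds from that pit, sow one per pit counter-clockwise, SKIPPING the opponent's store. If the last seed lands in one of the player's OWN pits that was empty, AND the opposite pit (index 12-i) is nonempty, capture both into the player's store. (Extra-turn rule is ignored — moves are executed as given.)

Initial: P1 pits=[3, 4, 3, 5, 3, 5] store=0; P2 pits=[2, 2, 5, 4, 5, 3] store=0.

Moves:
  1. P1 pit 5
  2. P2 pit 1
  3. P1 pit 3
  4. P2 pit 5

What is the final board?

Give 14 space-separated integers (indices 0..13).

Move 1: P1 pit5 -> P1=[3,4,3,5,3,0](1) P2=[3,3,6,5,5,3](0)
Move 2: P2 pit1 -> P1=[3,4,3,5,3,0](1) P2=[3,0,7,6,6,3](0)
Move 3: P1 pit3 -> P1=[3,4,3,0,4,1](2) P2=[4,1,7,6,6,3](0)
Move 4: P2 pit5 -> P1=[4,5,3,0,4,1](2) P2=[4,1,7,6,6,0](1)

Answer: 4 5 3 0 4 1 2 4 1 7 6 6 0 1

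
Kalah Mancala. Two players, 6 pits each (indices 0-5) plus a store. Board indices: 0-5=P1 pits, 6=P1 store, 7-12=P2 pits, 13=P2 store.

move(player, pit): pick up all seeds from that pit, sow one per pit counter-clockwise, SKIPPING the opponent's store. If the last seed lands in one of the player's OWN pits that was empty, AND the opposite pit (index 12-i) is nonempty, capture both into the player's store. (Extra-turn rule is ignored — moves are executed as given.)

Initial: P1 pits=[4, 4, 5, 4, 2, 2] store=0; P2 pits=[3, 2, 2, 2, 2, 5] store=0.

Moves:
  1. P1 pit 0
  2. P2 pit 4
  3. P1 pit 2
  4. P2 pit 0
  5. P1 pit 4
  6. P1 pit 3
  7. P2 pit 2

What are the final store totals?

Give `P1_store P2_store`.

Move 1: P1 pit0 -> P1=[0,5,6,5,3,2](0) P2=[3,2,2,2,2,5](0)
Move 2: P2 pit4 -> P1=[0,5,6,5,3,2](0) P2=[3,2,2,2,0,6](1)
Move 3: P1 pit2 -> P1=[0,5,0,6,4,3](1) P2=[4,3,2,2,0,6](1)
Move 4: P2 pit0 -> P1=[0,0,0,6,4,3](1) P2=[0,4,3,3,0,6](7)
Move 5: P1 pit4 -> P1=[0,0,0,6,0,4](2) P2=[1,5,3,3,0,6](7)
Move 6: P1 pit3 -> P1=[0,0,0,0,1,5](3) P2=[2,6,4,3,0,6](7)
Move 7: P2 pit2 -> P1=[0,0,0,0,1,5](3) P2=[2,6,0,4,1,7](8)

Answer: 3 8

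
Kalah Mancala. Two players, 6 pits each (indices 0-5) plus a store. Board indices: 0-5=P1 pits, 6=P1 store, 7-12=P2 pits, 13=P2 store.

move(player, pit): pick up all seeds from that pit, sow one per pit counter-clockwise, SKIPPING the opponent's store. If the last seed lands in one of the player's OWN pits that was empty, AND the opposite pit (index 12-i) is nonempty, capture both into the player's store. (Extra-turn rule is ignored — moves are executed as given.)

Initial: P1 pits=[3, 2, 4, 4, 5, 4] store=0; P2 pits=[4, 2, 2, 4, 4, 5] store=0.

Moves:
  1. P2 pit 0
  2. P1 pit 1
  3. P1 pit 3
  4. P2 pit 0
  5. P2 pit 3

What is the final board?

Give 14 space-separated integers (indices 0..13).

Answer: 4 1 5 0 6 5 1 0 5 3 0 6 6 1

Derivation:
Move 1: P2 pit0 -> P1=[3,2,4,4,5,4](0) P2=[0,3,3,5,5,5](0)
Move 2: P1 pit1 -> P1=[3,0,5,5,5,4](0) P2=[0,3,3,5,5,5](0)
Move 3: P1 pit3 -> P1=[3,0,5,0,6,5](1) P2=[1,4,3,5,5,5](0)
Move 4: P2 pit0 -> P1=[3,0,5,0,6,5](1) P2=[0,5,3,5,5,5](0)
Move 5: P2 pit3 -> P1=[4,1,5,0,6,5](1) P2=[0,5,3,0,6,6](1)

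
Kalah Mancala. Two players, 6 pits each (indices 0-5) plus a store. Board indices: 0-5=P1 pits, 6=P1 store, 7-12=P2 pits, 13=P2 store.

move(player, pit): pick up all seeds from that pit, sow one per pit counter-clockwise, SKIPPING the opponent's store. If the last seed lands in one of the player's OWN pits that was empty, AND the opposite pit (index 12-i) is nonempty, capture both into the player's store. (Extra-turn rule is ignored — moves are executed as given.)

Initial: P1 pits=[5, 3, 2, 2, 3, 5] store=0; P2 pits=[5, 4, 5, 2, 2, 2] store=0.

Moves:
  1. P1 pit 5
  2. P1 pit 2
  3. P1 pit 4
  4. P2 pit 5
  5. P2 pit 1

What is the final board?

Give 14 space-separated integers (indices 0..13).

Move 1: P1 pit5 -> P1=[5,3,2,2,3,0](1) P2=[6,5,6,3,2,2](0)
Move 2: P1 pit2 -> P1=[5,3,0,3,4,0](1) P2=[6,5,6,3,2,2](0)
Move 3: P1 pit4 -> P1=[5,3,0,3,0,1](2) P2=[7,6,6,3,2,2](0)
Move 4: P2 pit5 -> P1=[6,3,0,3,0,1](2) P2=[7,6,6,3,2,0](1)
Move 5: P2 pit1 -> P1=[7,3,0,3,0,1](2) P2=[7,0,7,4,3,1](2)

Answer: 7 3 0 3 0 1 2 7 0 7 4 3 1 2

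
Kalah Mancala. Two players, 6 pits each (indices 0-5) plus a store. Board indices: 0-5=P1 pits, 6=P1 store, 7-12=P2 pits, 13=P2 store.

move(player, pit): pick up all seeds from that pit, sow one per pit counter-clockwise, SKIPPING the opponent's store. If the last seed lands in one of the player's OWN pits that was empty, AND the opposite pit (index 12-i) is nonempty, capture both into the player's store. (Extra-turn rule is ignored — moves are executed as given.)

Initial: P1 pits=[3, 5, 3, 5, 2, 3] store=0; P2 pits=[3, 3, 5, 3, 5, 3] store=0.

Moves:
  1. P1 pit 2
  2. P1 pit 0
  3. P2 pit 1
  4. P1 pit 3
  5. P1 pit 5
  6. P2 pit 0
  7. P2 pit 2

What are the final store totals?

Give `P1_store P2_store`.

Move 1: P1 pit2 -> P1=[3,5,0,6,3,4](0) P2=[3,3,5,3,5,3](0)
Move 2: P1 pit0 -> P1=[0,6,1,7,3,4](0) P2=[3,3,5,3,5,3](0)
Move 3: P2 pit1 -> P1=[0,6,1,7,3,4](0) P2=[3,0,6,4,6,3](0)
Move 4: P1 pit3 -> P1=[0,6,1,0,4,5](1) P2=[4,1,7,5,6,3](0)
Move 5: P1 pit5 -> P1=[0,6,1,0,4,0](2) P2=[5,2,8,6,6,3](0)
Move 6: P2 pit0 -> P1=[0,6,1,0,4,0](2) P2=[0,3,9,7,7,4](0)
Move 7: P2 pit2 -> P1=[1,7,2,1,5,0](2) P2=[0,3,0,8,8,5](1)

Answer: 2 1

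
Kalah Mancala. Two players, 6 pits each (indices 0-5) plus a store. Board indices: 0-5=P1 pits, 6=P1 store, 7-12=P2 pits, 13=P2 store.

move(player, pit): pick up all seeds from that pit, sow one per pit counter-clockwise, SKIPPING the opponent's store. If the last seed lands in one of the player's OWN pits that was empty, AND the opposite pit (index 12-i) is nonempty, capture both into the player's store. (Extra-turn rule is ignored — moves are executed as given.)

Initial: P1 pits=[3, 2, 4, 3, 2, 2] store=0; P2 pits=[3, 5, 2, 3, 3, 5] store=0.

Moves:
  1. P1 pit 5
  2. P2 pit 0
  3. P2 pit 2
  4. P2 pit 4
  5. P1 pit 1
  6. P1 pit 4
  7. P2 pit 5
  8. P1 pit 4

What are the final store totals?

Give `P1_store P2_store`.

Move 1: P1 pit5 -> P1=[3,2,4,3,2,0](1) P2=[4,5,2,3,3,5](0)
Move 2: P2 pit0 -> P1=[3,2,4,3,2,0](1) P2=[0,6,3,4,4,5](0)
Move 3: P2 pit2 -> P1=[3,2,4,3,2,0](1) P2=[0,6,0,5,5,6](0)
Move 4: P2 pit4 -> P1=[4,3,5,3,2,0](1) P2=[0,6,0,5,0,7](1)
Move 5: P1 pit1 -> P1=[4,0,6,4,3,0](1) P2=[0,6,0,5,0,7](1)
Move 6: P1 pit4 -> P1=[4,0,6,4,0,1](2) P2=[1,6,0,5,0,7](1)
Move 7: P2 pit5 -> P1=[5,1,7,5,1,2](2) P2=[1,6,0,5,0,0](2)
Move 8: P1 pit4 -> P1=[5,1,7,5,0,3](2) P2=[1,6,0,5,0,0](2)

Answer: 2 2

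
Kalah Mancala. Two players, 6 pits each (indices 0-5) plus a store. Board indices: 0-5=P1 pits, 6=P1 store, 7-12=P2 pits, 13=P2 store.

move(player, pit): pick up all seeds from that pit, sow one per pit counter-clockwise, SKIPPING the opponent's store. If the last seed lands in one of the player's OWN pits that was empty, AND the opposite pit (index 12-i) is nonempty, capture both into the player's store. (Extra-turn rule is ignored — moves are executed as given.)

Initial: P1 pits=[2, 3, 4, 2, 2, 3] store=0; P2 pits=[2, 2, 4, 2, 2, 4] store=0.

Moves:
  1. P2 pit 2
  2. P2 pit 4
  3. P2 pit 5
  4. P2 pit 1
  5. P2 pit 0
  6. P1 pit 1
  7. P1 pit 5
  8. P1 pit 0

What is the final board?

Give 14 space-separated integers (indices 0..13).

Answer: 0 1 7 5 5 0 1 1 2 3 4 0 0 3

Derivation:
Move 1: P2 pit2 -> P1=[2,3,4,2,2,3](0) P2=[2,2,0,3,3,5](1)
Move 2: P2 pit4 -> P1=[3,3,4,2,2,3](0) P2=[2,2,0,3,0,6](2)
Move 3: P2 pit5 -> P1=[4,4,5,3,3,3](0) P2=[2,2,0,3,0,0](3)
Move 4: P2 pit1 -> P1=[4,4,5,3,3,3](0) P2=[2,0,1,4,0,0](3)
Move 5: P2 pit0 -> P1=[4,4,5,3,3,3](0) P2=[0,1,2,4,0,0](3)
Move 6: P1 pit1 -> P1=[4,0,6,4,4,4](0) P2=[0,1,2,4,0,0](3)
Move 7: P1 pit5 -> P1=[4,0,6,4,4,0](1) P2=[1,2,3,4,0,0](3)
Move 8: P1 pit0 -> P1=[0,1,7,5,5,0](1) P2=[1,2,3,4,0,0](3)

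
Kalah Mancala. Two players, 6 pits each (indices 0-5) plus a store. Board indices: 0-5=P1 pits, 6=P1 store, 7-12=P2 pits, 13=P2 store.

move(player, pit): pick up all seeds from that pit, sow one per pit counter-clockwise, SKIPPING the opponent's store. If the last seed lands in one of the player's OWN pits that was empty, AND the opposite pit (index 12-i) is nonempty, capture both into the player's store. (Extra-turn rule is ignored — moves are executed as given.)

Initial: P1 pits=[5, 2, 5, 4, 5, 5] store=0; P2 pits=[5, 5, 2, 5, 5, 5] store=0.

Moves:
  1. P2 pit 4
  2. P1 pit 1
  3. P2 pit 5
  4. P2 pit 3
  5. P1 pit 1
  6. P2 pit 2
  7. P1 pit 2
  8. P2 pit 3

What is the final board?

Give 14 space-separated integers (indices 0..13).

Answer: 8 0 0 8 8 6 1 6 6 1 0 4 2 3

Derivation:
Move 1: P2 pit4 -> P1=[6,3,6,4,5,5](0) P2=[5,5,2,5,0,6](1)
Move 2: P1 pit1 -> P1=[6,0,7,5,6,5](0) P2=[5,5,2,5,0,6](1)
Move 3: P2 pit5 -> P1=[7,1,8,6,7,5](0) P2=[5,5,2,5,0,0](2)
Move 4: P2 pit3 -> P1=[8,2,8,6,7,5](0) P2=[5,5,2,0,1,1](3)
Move 5: P1 pit1 -> P1=[8,0,9,7,7,5](0) P2=[5,5,2,0,1,1](3)
Move 6: P2 pit2 -> P1=[8,0,9,7,7,5](0) P2=[5,5,0,1,2,1](3)
Move 7: P1 pit2 -> P1=[8,0,0,8,8,6](1) P2=[6,6,1,2,3,1](3)
Move 8: P2 pit3 -> P1=[8,0,0,8,8,6](1) P2=[6,6,1,0,4,2](3)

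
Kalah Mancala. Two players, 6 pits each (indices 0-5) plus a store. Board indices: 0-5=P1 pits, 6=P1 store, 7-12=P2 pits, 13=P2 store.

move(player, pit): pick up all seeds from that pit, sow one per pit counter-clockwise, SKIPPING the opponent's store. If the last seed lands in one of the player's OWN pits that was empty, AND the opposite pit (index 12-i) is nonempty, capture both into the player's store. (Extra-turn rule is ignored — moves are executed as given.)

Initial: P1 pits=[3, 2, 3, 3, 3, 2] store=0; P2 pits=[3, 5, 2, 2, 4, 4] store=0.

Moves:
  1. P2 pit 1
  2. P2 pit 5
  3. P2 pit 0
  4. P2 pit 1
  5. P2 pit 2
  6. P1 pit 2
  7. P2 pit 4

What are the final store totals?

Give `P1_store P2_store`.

Move 1: P2 pit1 -> P1=[3,2,3,3,3,2](0) P2=[3,0,3,3,5,5](1)
Move 2: P2 pit5 -> P1=[4,3,4,4,3,2](0) P2=[3,0,3,3,5,0](2)
Move 3: P2 pit0 -> P1=[4,3,4,4,3,2](0) P2=[0,1,4,4,5,0](2)
Move 4: P2 pit1 -> P1=[4,3,4,4,3,2](0) P2=[0,0,5,4,5,0](2)
Move 5: P2 pit2 -> P1=[5,3,4,4,3,2](0) P2=[0,0,0,5,6,1](3)
Move 6: P1 pit2 -> P1=[5,3,0,5,4,3](1) P2=[0,0,0,5,6,1](3)
Move 7: P2 pit4 -> P1=[6,4,1,6,4,3](1) P2=[0,0,0,5,0,2](4)

Answer: 1 4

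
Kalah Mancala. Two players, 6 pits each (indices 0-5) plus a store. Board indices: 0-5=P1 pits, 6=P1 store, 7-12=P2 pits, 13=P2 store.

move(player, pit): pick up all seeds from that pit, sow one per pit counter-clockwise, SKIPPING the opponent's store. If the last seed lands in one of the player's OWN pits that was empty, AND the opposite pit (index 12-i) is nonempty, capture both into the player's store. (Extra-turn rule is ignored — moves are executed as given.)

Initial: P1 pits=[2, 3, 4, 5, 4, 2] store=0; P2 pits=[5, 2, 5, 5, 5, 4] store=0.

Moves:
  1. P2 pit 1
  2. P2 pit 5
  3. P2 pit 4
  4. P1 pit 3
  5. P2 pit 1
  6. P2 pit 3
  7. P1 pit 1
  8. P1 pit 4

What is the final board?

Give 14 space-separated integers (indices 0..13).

Move 1: P2 pit1 -> P1=[2,3,4,5,4,2](0) P2=[5,0,6,6,5,4](0)
Move 2: P2 pit5 -> P1=[3,4,5,5,4,2](0) P2=[5,0,6,6,5,0](1)
Move 3: P2 pit4 -> P1=[4,5,6,5,4,2](0) P2=[5,0,6,6,0,1](2)
Move 4: P1 pit3 -> P1=[4,5,6,0,5,3](1) P2=[6,1,6,6,0,1](2)
Move 5: P2 pit1 -> P1=[4,5,6,0,5,3](1) P2=[6,0,7,6,0,1](2)
Move 6: P2 pit3 -> P1=[5,6,7,0,5,3](1) P2=[6,0,7,0,1,2](3)
Move 7: P1 pit1 -> P1=[5,0,8,1,6,4](2) P2=[7,0,7,0,1,2](3)
Move 8: P1 pit4 -> P1=[5,0,8,1,0,5](3) P2=[8,1,8,1,1,2](3)

Answer: 5 0 8 1 0 5 3 8 1 8 1 1 2 3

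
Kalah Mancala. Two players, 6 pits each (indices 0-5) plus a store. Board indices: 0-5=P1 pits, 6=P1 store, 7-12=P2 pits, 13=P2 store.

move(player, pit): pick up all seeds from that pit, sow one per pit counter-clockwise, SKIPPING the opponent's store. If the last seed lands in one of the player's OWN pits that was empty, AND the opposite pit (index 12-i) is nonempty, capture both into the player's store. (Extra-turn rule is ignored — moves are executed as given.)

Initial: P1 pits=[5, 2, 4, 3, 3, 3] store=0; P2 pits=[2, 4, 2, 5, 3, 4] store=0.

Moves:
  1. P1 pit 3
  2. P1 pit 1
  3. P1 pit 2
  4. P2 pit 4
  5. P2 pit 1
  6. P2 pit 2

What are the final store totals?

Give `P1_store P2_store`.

Answer: 5 1

Derivation:
Move 1: P1 pit3 -> P1=[5,2,4,0,4,4](1) P2=[2,4,2,5,3,4](0)
Move 2: P1 pit1 -> P1=[5,0,5,0,4,4](4) P2=[2,4,0,5,3,4](0)
Move 3: P1 pit2 -> P1=[5,0,0,1,5,5](5) P2=[3,4,0,5,3,4](0)
Move 4: P2 pit4 -> P1=[6,0,0,1,5,5](5) P2=[3,4,0,5,0,5](1)
Move 5: P2 pit1 -> P1=[6,0,0,1,5,5](5) P2=[3,0,1,6,1,6](1)
Move 6: P2 pit2 -> P1=[6,0,0,1,5,5](5) P2=[3,0,0,7,1,6](1)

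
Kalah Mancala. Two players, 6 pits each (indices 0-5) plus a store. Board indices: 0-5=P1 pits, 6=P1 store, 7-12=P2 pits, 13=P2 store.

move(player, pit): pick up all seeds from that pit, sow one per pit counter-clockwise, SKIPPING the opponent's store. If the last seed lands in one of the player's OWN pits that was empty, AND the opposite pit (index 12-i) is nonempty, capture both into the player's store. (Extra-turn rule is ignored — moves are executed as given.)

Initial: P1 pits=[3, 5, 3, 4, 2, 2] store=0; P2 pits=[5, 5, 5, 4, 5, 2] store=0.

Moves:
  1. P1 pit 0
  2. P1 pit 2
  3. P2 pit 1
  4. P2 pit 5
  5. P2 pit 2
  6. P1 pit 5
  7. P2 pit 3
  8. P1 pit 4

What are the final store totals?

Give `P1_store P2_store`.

Answer: 3 4

Derivation:
Move 1: P1 pit0 -> P1=[0,6,4,5,2,2](0) P2=[5,5,5,4,5,2](0)
Move 2: P1 pit2 -> P1=[0,6,0,6,3,3](1) P2=[5,5,5,4,5,2](0)
Move 3: P2 pit1 -> P1=[0,6,0,6,3,3](1) P2=[5,0,6,5,6,3](1)
Move 4: P2 pit5 -> P1=[1,7,0,6,3,3](1) P2=[5,0,6,5,6,0](2)
Move 5: P2 pit2 -> P1=[2,8,0,6,3,3](1) P2=[5,0,0,6,7,1](3)
Move 6: P1 pit5 -> P1=[2,8,0,6,3,0](2) P2=[6,1,0,6,7,1](3)
Move 7: P2 pit3 -> P1=[3,9,1,6,3,0](2) P2=[6,1,0,0,8,2](4)
Move 8: P1 pit4 -> P1=[3,9,1,6,0,1](3) P2=[7,1,0,0,8,2](4)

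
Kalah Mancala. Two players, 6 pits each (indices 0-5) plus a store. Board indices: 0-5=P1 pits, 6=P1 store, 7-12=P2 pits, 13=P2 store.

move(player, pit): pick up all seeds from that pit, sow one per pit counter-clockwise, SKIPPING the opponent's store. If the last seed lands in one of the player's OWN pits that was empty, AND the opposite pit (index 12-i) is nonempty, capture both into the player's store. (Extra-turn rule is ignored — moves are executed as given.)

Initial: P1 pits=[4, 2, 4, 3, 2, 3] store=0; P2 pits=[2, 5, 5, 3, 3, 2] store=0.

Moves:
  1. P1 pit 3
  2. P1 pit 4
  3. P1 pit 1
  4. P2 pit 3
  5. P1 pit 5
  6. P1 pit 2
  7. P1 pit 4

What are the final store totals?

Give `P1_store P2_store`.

Answer: 10 1

Derivation:
Move 1: P1 pit3 -> P1=[4,2,4,0,3,4](1) P2=[2,5,5,3,3,2](0)
Move 2: P1 pit4 -> P1=[4,2,4,0,0,5](2) P2=[3,5,5,3,3,2](0)
Move 3: P1 pit1 -> P1=[4,0,5,0,0,5](8) P2=[3,5,0,3,3,2](0)
Move 4: P2 pit3 -> P1=[4,0,5,0,0,5](8) P2=[3,5,0,0,4,3](1)
Move 5: P1 pit5 -> P1=[4,0,5,0,0,0](9) P2=[4,6,1,1,4,3](1)
Move 6: P1 pit2 -> P1=[4,0,0,1,1,1](10) P2=[5,6,1,1,4,3](1)
Move 7: P1 pit4 -> P1=[4,0,0,1,0,2](10) P2=[5,6,1,1,4,3](1)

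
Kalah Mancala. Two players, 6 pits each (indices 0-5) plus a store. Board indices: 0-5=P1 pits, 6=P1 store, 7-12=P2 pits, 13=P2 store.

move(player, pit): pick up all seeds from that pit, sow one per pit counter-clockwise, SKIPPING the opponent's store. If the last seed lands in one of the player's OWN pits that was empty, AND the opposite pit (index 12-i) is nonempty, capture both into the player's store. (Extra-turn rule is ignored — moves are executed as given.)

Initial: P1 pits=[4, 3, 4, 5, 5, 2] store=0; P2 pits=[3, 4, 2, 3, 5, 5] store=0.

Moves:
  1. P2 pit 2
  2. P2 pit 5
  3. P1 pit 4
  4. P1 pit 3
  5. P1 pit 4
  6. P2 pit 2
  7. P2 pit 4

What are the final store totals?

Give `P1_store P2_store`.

Answer: 2 2

Derivation:
Move 1: P2 pit2 -> P1=[4,3,4,5,5,2](0) P2=[3,4,0,4,6,5](0)
Move 2: P2 pit5 -> P1=[5,4,5,6,5,2](0) P2=[3,4,0,4,6,0](1)
Move 3: P1 pit4 -> P1=[5,4,5,6,0,3](1) P2=[4,5,1,4,6,0](1)
Move 4: P1 pit3 -> P1=[5,4,5,0,1,4](2) P2=[5,6,2,4,6,0](1)
Move 5: P1 pit4 -> P1=[5,4,5,0,0,5](2) P2=[5,6,2,4,6,0](1)
Move 6: P2 pit2 -> P1=[5,4,5,0,0,5](2) P2=[5,6,0,5,7,0](1)
Move 7: P2 pit4 -> P1=[6,5,6,1,1,5](2) P2=[5,6,0,5,0,1](2)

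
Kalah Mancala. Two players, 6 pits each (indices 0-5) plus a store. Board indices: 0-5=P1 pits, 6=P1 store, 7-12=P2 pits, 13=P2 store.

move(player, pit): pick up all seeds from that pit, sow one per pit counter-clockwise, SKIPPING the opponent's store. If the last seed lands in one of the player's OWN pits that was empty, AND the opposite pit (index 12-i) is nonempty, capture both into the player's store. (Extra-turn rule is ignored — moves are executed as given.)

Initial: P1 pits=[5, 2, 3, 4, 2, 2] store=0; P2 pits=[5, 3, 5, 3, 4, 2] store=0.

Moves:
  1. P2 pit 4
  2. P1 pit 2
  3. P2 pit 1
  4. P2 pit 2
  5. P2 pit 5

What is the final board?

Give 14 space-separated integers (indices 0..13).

Move 1: P2 pit4 -> P1=[6,3,3,4,2,2](0) P2=[5,3,5,3,0,3](1)
Move 2: P1 pit2 -> P1=[6,3,0,5,3,3](0) P2=[5,3,5,3,0,3](1)
Move 3: P2 pit1 -> P1=[6,0,0,5,3,3](0) P2=[5,0,6,4,0,3](5)
Move 4: P2 pit2 -> P1=[7,1,0,5,3,3](0) P2=[5,0,0,5,1,4](6)
Move 5: P2 pit5 -> P1=[8,2,1,5,3,3](0) P2=[5,0,0,5,1,0](7)

Answer: 8 2 1 5 3 3 0 5 0 0 5 1 0 7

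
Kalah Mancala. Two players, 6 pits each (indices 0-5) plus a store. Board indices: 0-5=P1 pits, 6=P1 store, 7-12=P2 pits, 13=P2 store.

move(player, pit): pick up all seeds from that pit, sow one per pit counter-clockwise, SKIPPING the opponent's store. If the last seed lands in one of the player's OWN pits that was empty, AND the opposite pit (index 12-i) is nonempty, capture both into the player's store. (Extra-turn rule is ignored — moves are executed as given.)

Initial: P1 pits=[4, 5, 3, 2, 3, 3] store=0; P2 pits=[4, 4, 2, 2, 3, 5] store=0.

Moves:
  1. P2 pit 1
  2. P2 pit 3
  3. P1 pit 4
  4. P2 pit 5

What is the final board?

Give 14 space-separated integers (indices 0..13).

Answer: 5 6 4 3 1 5 1 5 0 3 0 5 0 2

Derivation:
Move 1: P2 pit1 -> P1=[4,5,3,2,3,3](0) P2=[4,0,3,3,4,6](0)
Move 2: P2 pit3 -> P1=[4,5,3,2,3,3](0) P2=[4,0,3,0,5,7](1)
Move 3: P1 pit4 -> P1=[4,5,3,2,0,4](1) P2=[5,0,3,0,5,7](1)
Move 4: P2 pit5 -> P1=[5,6,4,3,1,5](1) P2=[5,0,3,0,5,0](2)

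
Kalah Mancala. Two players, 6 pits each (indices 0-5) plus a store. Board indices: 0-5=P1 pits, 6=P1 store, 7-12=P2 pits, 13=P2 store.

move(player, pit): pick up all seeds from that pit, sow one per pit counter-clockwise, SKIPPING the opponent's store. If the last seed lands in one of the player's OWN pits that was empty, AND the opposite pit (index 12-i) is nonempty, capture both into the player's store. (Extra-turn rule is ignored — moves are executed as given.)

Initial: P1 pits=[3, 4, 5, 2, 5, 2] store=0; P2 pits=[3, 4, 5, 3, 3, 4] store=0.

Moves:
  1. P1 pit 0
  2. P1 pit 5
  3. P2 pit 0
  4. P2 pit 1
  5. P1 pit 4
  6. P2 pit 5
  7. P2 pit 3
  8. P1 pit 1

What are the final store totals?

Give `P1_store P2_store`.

Answer: 3 3

Derivation:
Move 1: P1 pit0 -> P1=[0,5,6,3,5,2](0) P2=[3,4,5,3,3,4](0)
Move 2: P1 pit5 -> P1=[0,5,6,3,5,0](1) P2=[4,4,5,3,3,4](0)
Move 3: P2 pit0 -> P1=[0,5,6,3,5,0](1) P2=[0,5,6,4,4,4](0)
Move 4: P2 pit1 -> P1=[0,5,6,3,5,0](1) P2=[0,0,7,5,5,5](1)
Move 5: P1 pit4 -> P1=[0,5,6,3,0,1](2) P2=[1,1,8,5,5,5](1)
Move 6: P2 pit5 -> P1=[1,6,7,4,0,1](2) P2=[1,1,8,5,5,0](2)
Move 7: P2 pit3 -> P1=[2,7,7,4,0,1](2) P2=[1,1,8,0,6,1](3)
Move 8: P1 pit1 -> P1=[2,0,8,5,1,2](3) P2=[2,2,8,0,6,1](3)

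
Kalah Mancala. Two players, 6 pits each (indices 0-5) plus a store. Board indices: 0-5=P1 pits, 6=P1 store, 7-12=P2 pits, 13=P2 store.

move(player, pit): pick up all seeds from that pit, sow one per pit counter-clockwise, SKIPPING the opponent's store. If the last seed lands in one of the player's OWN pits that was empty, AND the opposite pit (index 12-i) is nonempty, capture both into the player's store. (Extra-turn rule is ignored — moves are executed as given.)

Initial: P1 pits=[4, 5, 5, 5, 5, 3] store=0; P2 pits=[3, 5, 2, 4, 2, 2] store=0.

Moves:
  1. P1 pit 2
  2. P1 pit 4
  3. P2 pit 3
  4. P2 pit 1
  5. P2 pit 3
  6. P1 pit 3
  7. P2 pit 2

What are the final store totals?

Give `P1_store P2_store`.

Answer: 3 3

Derivation:
Move 1: P1 pit2 -> P1=[4,5,0,6,6,4](1) P2=[4,5,2,4,2,2](0)
Move 2: P1 pit4 -> P1=[4,5,0,6,0,5](2) P2=[5,6,3,5,2,2](0)
Move 3: P2 pit3 -> P1=[5,6,0,6,0,5](2) P2=[5,6,3,0,3,3](1)
Move 4: P2 pit1 -> P1=[6,6,0,6,0,5](2) P2=[5,0,4,1,4,4](2)
Move 5: P2 pit3 -> P1=[6,6,0,6,0,5](2) P2=[5,0,4,0,5,4](2)
Move 6: P1 pit3 -> P1=[6,6,0,0,1,6](3) P2=[6,1,5,0,5,4](2)
Move 7: P2 pit2 -> P1=[7,6,0,0,1,6](3) P2=[6,1,0,1,6,5](3)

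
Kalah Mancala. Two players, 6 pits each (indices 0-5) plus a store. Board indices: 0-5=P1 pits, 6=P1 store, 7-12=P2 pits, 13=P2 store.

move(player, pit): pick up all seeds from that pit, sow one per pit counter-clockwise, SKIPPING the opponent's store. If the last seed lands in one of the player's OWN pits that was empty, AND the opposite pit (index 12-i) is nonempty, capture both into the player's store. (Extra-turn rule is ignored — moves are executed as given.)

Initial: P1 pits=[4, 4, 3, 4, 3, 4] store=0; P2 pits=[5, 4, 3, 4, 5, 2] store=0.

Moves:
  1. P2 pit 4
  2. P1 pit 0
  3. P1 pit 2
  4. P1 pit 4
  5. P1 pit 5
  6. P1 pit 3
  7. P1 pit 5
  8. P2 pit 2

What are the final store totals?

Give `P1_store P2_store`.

Move 1: P2 pit4 -> P1=[5,5,4,4,3,4](0) P2=[5,4,3,4,0,3](1)
Move 2: P1 pit0 -> P1=[0,6,5,5,4,5](0) P2=[5,4,3,4,0,3](1)
Move 3: P1 pit2 -> P1=[0,6,0,6,5,6](1) P2=[6,4,3,4,0,3](1)
Move 4: P1 pit4 -> P1=[0,6,0,6,0,7](2) P2=[7,5,4,4,0,3](1)
Move 5: P1 pit5 -> P1=[0,6,0,6,0,0](3) P2=[8,6,5,5,1,4](1)
Move 6: P1 pit3 -> P1=[0,6,0,0,1,1](4) P2=[9,7,6,5,1,4](1)
Move 7: P1 pit5 -> P1=[0,6,0,0,1,0](5) P2=[9,7,6,5,1,4](1)
Move 8: P2 pit2 -> P1=[1,7,0,0,1,0](5) P2=[9,7,0,6,2,5](2)

Answer: 5 2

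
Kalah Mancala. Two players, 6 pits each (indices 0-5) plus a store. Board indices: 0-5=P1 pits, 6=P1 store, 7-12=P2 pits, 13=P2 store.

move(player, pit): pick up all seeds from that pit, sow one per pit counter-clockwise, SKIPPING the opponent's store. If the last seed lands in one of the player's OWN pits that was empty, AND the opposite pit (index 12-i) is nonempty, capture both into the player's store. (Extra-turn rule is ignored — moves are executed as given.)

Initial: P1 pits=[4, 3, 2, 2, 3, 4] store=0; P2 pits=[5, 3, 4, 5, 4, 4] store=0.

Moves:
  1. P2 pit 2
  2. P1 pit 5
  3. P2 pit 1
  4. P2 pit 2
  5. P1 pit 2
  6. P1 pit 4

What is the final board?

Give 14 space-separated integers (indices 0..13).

Move 1: P2 pit2 -> P1=[4,3,2,2,3,4](0) P2=[5,3,0,6,5,5](1)
Move 2: P1 pit5 -> P1=[4,3,2,2,3,0](1) P2=[6,4,1,6,5,5](1)
Move 3: P2 pit1 -> P1=[4,3,2,2,3,0](1) P2=[6,0,2,7,6,6](1)
Move 4: P2 pit2 -> P1=[4,3,2,2,3,0](1) P2=[6,0,0,8,7,6](1)
Move 5: P1 pit2 -> P1=[4,3,0,3,4,0](1) P2=[6,0,0,8,7,6](1)
Move 6: P1 pit4 -> P1=[4,3,0,3,0,1](2) P2=[7,1,0,8,7,6](1)

Answer: 4 3 0 3 0 1 2 7 1 0 8 7 6 1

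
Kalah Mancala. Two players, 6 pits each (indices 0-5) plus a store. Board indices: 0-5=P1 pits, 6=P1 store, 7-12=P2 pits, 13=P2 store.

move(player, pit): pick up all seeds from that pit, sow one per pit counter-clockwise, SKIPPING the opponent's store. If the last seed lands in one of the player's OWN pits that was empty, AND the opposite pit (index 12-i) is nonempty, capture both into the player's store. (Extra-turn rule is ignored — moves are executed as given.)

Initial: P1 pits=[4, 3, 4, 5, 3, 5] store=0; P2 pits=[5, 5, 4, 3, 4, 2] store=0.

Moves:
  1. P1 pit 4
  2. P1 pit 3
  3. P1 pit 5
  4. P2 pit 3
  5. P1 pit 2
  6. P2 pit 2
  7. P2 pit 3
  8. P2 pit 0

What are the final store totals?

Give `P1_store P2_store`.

Move 1: P1 pit4 -> P1=[4,3,4,5,0,6](1) P2=[6,5,4,3,4,2](0)
Move 2: P1 pit3 -> P1=[4,3,4,0,1,7](2) P2=[7,6,4,3,4,2](0)
Move 3: P1 pit5 -> P1=[4,3,4,0,1,0](3) P2=[8,7,5,4,5,3](0)
Move 4: P2 pit3 -> P1=[5,3,4,0,1,0](3) P2=[8,7,5,0,6,4](1)
Move 5: P1 pit2 -> P1=[5,3,0,1,2,1](4) P2=[8,7,5,0,6,4](1)
Move 6: P2 pit2 -> P1=[6,3,0,1,2,1](4) P2=[8,7,0,1,7,5](2)
Move 7: P2 pit3 -> P1=[6,3,0,1,2,1](4) P2=[8,7,0,0,8,5](2)
Move 8: P2 pit0 -> P1=[7,4,0,1,2,1](4) P2=[0,8,1,1,9,6](3)

Answer: 4 3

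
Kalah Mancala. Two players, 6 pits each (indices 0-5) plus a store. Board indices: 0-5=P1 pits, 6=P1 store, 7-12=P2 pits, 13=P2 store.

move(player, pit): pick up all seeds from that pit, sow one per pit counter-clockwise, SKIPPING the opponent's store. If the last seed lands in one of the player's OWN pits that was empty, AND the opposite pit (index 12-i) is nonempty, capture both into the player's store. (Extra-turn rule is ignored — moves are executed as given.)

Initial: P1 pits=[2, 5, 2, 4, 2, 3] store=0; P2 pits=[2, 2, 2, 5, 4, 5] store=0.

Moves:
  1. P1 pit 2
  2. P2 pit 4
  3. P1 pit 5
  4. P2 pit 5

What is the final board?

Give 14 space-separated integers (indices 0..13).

Answer: 4 7 1 6 4 0 1 3 3 2 5 0 0 2

Derivation:
Move 1: P1 pit2 -> P1=[2,5,0,5,3,3](0) P2=[2,2,2,5,4,5](0)
Move 2: P2 pit4 -> P1=[3,6,0,5,3,3](0) P2=[2,2,2,5,0,6](1)
Move 3: P1 pit5 -> P1=[3,6,0,5,3,0](1) P2=[3,3,2,5,0,6](1)
Move 4: P2 pit5 -> P1=[4,7,1,6,4,0](1) P2=[3,3,2,5,0,0](2)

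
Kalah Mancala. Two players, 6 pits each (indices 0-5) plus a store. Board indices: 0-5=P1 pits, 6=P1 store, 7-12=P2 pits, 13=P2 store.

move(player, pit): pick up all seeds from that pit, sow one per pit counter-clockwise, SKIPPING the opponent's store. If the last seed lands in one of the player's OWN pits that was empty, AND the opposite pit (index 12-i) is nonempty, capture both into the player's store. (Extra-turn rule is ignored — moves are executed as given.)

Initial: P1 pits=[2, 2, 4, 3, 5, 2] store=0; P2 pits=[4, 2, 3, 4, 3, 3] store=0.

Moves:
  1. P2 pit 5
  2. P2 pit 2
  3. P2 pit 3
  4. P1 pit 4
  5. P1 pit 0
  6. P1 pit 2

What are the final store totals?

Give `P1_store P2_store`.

Move 1: P2 pit5 -> P1=[3,3,4,3,5,2](0) P2=[4,2,3,4,3,0](1)
Move 2: P2 pit2 -> P1=[0,3,4,3,5,2](0) P2=[4,2,0,5,4,0](5)
Move 3: P2 pit3 -> P1=[1,4,4,3,5,2](0) P2=[4,2,0,0,5,1](6)
Move 4: P1 pit4 -> P1=[1,4,4,3,0,3](1) P2=[5,3,1,0,5,1](6)
Move 5: P1 pit0 -> P1=[0,5,4,3,0,3](1) P2=[5,3,1,0,5,1](6)
Move 6: P1 pit2 -> P1=[0,5,0,4,1,4](2) P2=[5,3,1,0,5,1](6)

Answer: 2 6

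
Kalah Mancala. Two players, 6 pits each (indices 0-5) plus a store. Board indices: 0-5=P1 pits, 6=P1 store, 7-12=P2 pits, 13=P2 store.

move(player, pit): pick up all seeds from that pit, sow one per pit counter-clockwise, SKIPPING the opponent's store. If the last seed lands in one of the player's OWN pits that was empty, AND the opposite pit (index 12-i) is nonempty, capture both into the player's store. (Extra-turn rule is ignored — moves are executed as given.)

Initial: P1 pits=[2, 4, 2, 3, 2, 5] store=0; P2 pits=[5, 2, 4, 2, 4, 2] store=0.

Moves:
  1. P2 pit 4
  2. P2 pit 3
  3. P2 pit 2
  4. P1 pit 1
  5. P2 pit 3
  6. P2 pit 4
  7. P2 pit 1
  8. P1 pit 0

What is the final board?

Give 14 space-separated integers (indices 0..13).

Answer: 0 1 1 5 4 6 1 5 0 1 0 0 6 7

Derivation:
Move 1: P2 pit4 -> P1=[3,5,2,3,2,5](0) P2=[5,2,4,2,0,3](1)
Move 2: P2 pit3 -> P1=[3,5,2,3,2,5](0) P2=[5,2,4,0,1,4](1)
Move 3: P2 pit2 -> P1=[3,5,2,3,2,5](0) P2=[5,2,0,1,2,5](2)
Move 4: P1 pit1 -> P1=[3,0,3,4,3,6](1) P2=[5,2,0,1,2,5](2)
Move 5: P2 pit3 -> P1=[3,0,3,4,3,6](1) P2=[5,2,0,0,3,5](2)
Move 6: P2 pit4 -> P1=[4,0,3,4,3,6](1) P2=[5,2,0,0,0,6](3)
Move 7: P2 pit1 -> P1=[4,0,0,4,3,6](1) P2=[5,0,1,0,0,6](7)
Move 8: P1 pit0 -> P1=[0,1,1,5,4,6](1) P2=[5,0,1,0,0,6](7)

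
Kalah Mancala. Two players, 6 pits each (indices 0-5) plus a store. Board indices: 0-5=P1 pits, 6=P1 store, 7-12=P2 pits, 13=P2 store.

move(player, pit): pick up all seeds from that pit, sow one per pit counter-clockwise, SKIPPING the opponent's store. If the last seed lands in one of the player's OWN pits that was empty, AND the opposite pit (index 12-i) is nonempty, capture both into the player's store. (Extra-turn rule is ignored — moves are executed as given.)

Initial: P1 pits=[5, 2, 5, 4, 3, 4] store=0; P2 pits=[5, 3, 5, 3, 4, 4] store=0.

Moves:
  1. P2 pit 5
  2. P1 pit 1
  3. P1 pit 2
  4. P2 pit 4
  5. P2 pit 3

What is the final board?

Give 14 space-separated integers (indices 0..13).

Answer: 7 1 0 6 5 5 1 6 4 6 0 1 2 3

Derivation:
Move 1: P2 pit5 -> P1=[6,3,6,4,3,4](0) P2=[5,3,5,3,4,0](1)
Move 2: P1 pit1 -> P1=[6,0,7,5,4,4](0) P2=[5,3,5,3,4,0](1)
Move 3: P1 pit2 -> P1=[6,0,0,6,5,5](1) P2=[6,4,6,3,4,0](1)
Move 4: P2 pit4 -> P1=[7,1,0,6,5,5](1) P2=[6,4,6,3,0,1](2)
Move 5: P2 pit3 -> P1=[7,1,0,6,5,5](1) P2=[6,4,6,0,1,2](3)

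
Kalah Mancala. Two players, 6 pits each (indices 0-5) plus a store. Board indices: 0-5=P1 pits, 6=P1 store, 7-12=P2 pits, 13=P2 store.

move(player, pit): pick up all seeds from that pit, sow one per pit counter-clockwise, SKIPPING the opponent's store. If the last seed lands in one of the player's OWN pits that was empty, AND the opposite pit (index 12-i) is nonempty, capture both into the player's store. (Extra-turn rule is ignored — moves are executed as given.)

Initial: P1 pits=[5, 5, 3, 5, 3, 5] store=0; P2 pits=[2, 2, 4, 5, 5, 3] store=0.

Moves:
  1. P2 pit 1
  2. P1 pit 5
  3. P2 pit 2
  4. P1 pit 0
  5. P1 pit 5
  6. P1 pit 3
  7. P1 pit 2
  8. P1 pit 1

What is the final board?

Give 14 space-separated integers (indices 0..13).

Move 1: P2 pit1 -> P1=[5,5,3,5,3,5](0) P2=[2,0,5,6,5,3](0)
Move 2: P1 pit5 -> P1=[5,5,3,5,3,0](1) P2=[3,1,6,7,5,3](0)
Move 3: P2 pit2 -> P1=[6,6,3,5,3,0](1) P2=[3,1,0,8,6,4](1)
Move 4: P1 pit0 -> P1=[0,7,4,6,4,1](2) P2=[3,1,0,8,6,4](1)
Move 5: P1 pit5 -> P1=[0,7,4,6,4,0](3) P2=[3,1,0,8,6,4](1)
Move 6: P1 pit3 -> P1=[0,7,4,0,5,1](4) P2=[4,2,1,8,6,4](1)
Move 7: P1 pit2 -> P1=[0,7,0,1,6,2](5) P2=[4,2,1,8,6,4](1)
Move 8: P1 pit1 -> P1=[0,0,1,2,7,3](6) P2=[5,3,1,8,6,4](1)

Answer: 0 0 1 2 7 3 6 5 3 1 8 6 4 1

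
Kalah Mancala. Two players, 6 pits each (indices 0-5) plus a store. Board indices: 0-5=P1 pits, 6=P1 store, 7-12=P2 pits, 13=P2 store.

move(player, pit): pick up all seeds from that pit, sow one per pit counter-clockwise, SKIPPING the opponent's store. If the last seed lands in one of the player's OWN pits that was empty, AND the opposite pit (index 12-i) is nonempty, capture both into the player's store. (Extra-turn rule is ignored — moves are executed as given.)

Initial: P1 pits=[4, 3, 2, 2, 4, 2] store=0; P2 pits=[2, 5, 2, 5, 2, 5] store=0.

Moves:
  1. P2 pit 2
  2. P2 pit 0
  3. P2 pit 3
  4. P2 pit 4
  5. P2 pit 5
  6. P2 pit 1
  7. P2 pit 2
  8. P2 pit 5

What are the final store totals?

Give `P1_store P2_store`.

Answer: 0 8

Derivation:
Move 1: P2 pit2 -> P1=[4,3,2,2,4,2](0) P2=[2,5,0,6,3,5](0)
Move 2: P2 pit0 -> P1=[4,3,2,0,4,2](0) P2=[0,6,0,6,3,5](3)
Move 3: P2 pit3 -> P1=[5,4,3,0,4,2](0) P2=[0,6,0,0,4,6](4)
Move 4: P2 pit4 -> P1=[6,5,3,0,4,2](0) P2=[0,6,0,0,0,7](5)
Move 5: P2 pit5 -> P1=[7,6,4,1,5,3](0) P2=[0,6,0,0,0,0](6)
Move 6: P2 pit1 -> P1=[8,6,4,1,5,3](0) P2=[0,0,1,1,1,1](7)
Move 7: P2 pit2 -> P1=[8,6,4,1,5,3](0) P2=[0,0,0,2,1,1](7)
Move 8: P2 pit5 -> P1=[8,6,4,1,5,3](0) P2=[0,0,0,2,1,0](8)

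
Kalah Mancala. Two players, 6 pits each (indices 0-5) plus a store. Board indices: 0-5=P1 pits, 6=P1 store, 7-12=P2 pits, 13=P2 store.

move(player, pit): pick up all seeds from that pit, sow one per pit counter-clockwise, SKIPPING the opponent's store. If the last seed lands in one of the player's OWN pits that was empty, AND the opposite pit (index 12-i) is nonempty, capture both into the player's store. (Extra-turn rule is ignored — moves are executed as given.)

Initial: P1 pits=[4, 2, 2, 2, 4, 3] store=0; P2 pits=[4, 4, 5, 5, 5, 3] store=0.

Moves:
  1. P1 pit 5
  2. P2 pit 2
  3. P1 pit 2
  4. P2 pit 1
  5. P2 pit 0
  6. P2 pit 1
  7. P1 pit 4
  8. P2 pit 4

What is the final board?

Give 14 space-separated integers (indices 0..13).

Move 1: P1 pit5 -> P1=[4,2,2,2,4,0](1) P2=[5,5,5,5,5,3](0)
Move 2: P2 pit2 -> P1=[5,2,2,2,4,0](1) P2=[5,5,0,6,6,4](1)
Move 3: P1 pit2 -> P1=[5,2,0,3,5,0](1) P2=[5,5,0,6,6,4](1)
Move 4: P2 pit1 -> P1=[5,2,0,3,5,0](1) P2=[5,0,1,7,7,5](2)
Move 5: P2 pit0 -> P1=[5,2,0,3,5,0](1) P2=[0,1,2,8,8,6](2)
Move 6: P2 pit1 -> P1=[5,2,0,3,5,0](1) P2=[0,0,3,8,8,6](2)
Move 7: P1 pit4 -> P1=[5,2,0,3,0,1](2) P2=[1,1,4,8,8,6](2)
Move 8: P2 pit4 -> P1=[6,3,1,4,1,2](2) P2=[1,1,4,8,0,7](3)

Answer: 6 3 1 4 1 2 2 1 1 4 8 0 7 3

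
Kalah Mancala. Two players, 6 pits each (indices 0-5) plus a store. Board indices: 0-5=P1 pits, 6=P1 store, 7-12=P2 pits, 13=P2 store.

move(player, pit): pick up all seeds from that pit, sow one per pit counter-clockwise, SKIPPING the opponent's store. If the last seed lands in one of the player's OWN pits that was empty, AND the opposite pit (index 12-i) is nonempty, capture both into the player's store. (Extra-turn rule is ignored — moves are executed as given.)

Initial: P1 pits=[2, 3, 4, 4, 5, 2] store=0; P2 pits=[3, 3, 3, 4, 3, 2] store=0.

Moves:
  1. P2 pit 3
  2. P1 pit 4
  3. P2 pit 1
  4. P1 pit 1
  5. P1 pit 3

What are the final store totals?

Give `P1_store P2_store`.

Answer: 2 1

Derivation:
Move 1: P2 pit3 -> P1=[3,3,4,4,5,2](0) P2=[3,3,3,0,4,3](1)
Move 2: P1 pit4 -> P1=[3,3,4,4,0,3](1) P2=[4,4,4,0,4,3](1)
Move 3: P2 pit1 -> P1=[3,3,4,4,0,3](1) P2=[4,0,5,1,5,4](1)
Move 4: P1 pit1 -> P1=[3,0,5,5,1,3](1) P2=[4,0,5,1,5,4](1)
Move 5: P1 pit3 -> P1=[3,0,5,0,2,4](2) P2=[5,1,5,1,5,4](1)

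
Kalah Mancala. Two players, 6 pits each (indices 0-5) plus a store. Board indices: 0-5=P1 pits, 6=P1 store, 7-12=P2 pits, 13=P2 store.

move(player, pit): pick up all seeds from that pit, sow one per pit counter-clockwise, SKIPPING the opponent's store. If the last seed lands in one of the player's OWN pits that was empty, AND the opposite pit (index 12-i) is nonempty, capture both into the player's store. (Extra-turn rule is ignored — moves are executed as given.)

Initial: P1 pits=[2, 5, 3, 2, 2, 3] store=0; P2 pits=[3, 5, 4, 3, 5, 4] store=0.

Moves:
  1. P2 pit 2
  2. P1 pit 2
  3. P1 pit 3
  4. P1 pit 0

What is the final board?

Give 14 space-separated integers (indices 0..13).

Answer: 0 6 0 0 4 5 6 3 5 0 0 6 5 1

Derivation:
Move 1: P2 pit2 -> P1=[2,5,3,2,2,3](0) P2=[3,5,0,4,6,5](1)
Move 2: P1 pit2 -> P1=[2,5,0,3,3,4](0) P2=[3,5,0,4,6,5](1)
Move 3: P1 pit3 -> P1=[2,5,0,0,4,5](1) P2=[3,5,0,4,6,5](1)
Move 4: P1 pit0 -> P1=[0,6,0,0,4,5](6) P2=[3,5,0,0,6,5](1)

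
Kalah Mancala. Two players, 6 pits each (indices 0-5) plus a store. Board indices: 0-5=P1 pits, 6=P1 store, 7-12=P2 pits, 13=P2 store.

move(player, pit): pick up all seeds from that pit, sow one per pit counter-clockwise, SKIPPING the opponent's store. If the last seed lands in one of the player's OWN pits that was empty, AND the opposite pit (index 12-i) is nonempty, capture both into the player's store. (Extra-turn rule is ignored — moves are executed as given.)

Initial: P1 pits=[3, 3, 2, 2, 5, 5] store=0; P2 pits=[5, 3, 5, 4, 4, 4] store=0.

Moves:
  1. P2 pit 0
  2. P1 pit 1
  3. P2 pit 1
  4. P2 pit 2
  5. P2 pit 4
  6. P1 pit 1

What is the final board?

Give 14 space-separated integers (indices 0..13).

Answer: 5 0 6 5 7 5 0 0 0 0 7 0 8 2

Derivation:
Move 1: P2 pit0 -> P1=[3,3,2,2,5,5](0) P2=[0,4,6,5,5,5](0)
Move 2: P1 pit1 -> P1=[3,0,3,3,6,5](0) P2=[0,4,6,5,5,5](0)
Move 3: P2 pit1 -> P1=[3,0,3,3,6,5](0) P2=[0,0,7,6,6,6](0)
Move 4: P2 pit2 -> P1=[4,1,4,3,6,5](0) P2=[0,0,0,7,7,7](1)
Move 5: P2 pit4 -> P1=[5,2,5,4,7,5](0) P2=[0,0,0,7,0,8](2)
Move 6: P1 pit1 -> P1=[5,0,6,5,7,5](0) P2=[0,0,0,7,0,8](2)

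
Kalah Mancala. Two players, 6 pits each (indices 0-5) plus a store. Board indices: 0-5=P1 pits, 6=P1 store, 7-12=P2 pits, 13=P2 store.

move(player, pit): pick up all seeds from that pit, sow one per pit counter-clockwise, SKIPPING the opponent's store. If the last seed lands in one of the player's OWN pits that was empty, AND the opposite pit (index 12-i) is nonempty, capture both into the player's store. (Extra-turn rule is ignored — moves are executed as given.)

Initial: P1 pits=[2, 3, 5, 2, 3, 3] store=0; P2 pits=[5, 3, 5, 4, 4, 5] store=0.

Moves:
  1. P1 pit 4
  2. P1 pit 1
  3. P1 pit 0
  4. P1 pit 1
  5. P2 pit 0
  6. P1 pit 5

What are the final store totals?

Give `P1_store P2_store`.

Move 1: P1 pit4 -> P1=[2,3,5,2,0,4](1) P2=[6,3,5,4,4,5](0)
Move 2: P1 pit1 -> P1=[2,0,6,3,0,4](5) P2=[6,0,5,4,4,5](0)
Move 3: P1 pit0 -> P1=[0,1,7,3,0,4](5) P2=[6,0,5,4,4,5](0)
Move 4: P1 pit1 -> P1=[0,0,8,3,0,4](5) P2=[6,0,5,4,4,5](0)
Move 5: P2 pit0 -> P1=[0,0,8,3,0,4](5) P2=[0,1,6,5,5,6](1)
Move 6: P1 pit5 -> P1=[0,0,8,3,0,0](6) P2=[1,2,7,5,5,6](1)

Answer: 6 1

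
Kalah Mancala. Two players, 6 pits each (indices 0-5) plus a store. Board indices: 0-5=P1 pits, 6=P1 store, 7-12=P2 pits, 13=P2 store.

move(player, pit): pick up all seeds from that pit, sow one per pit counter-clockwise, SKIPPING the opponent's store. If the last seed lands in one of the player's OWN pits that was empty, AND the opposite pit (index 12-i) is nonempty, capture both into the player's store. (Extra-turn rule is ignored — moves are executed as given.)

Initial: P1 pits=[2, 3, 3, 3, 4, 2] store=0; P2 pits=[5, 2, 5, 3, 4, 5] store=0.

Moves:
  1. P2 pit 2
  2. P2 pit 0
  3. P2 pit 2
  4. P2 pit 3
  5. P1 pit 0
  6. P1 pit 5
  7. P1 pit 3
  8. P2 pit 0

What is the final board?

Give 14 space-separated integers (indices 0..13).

Move 1: P2 pit2 -> P1=[3,3,3,3,4,2](0) P2=[5,2,0,4,5,6](1)
Move 2: P2 pit0 -> P1=[3,3,3,3,4,2](0) P2=[0,3,1,5,6,7](1)
Move 3: P2 pit2 -> P1=[3,3,3,3,4,2](0) P2=[0,3,0,6,6,7](1)
Move 4: P2 pit3 -> P1=[4,4,4,3,4,2](0) P2=[0,3,0,0,7,8](2)
Move 5: P1 pit0 -> P1=[0,5,5,4,5,2](0) P2=[0,3,0,0,7,8](2)
Move 6: P1 pit5 -> P1=[0,5,5,4,5,0](1) P2=[1,3,0,0,7,8](2)
Move 7: P1 pit3 -> P1=[0,5,5,0,6,1](2) P2=[2,3,0,0,7,8](2)
Move 8: P2 pit0 -> P1=[0,5,5,0,6,1](2) P2=[0,4,1,0,7,8](2)

Answer: 0 5 5 0 6 1 2 0 4 1 0 7 8 2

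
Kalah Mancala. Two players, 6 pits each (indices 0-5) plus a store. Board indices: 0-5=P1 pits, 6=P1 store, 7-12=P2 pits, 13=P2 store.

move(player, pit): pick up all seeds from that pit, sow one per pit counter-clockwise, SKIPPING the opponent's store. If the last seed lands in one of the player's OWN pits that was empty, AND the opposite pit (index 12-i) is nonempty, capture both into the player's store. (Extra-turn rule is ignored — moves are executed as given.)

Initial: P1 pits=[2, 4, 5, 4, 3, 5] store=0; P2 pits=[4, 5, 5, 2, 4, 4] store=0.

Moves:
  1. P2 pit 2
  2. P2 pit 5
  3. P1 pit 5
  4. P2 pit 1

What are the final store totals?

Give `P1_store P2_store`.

Move 1: P2 pit2 -> P1=[3,4,5,4,3,5](0) P2=[4,5,0,3,5,5](1)
Move 2: P2 pit5 -> P1=[4,5,6,5,3,5](0) P2=[4,5,0,3,5,0](2)
Move 3: P1 pit5 -> P1=[4,5,6,5,3,0](1) P2=[5,6,1,4,5,0](2)
Move 4: P2 pit1 -> P1=[5,5,6,5,3,0](1) P2=[5,0,2,5,6,1](3)

Answer: 1 3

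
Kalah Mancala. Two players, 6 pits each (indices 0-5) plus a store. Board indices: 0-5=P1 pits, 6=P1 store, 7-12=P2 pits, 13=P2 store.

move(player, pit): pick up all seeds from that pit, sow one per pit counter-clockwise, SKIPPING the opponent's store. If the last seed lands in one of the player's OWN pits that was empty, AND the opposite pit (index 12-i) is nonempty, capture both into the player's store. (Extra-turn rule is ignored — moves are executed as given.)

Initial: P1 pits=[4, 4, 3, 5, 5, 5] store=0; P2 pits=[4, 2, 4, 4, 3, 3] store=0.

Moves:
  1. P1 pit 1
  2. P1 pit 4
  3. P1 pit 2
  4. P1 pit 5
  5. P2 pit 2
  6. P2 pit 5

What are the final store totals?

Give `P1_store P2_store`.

Answer: 3 2

Derivation:
Move 1: P1 pit1 -> P1=[4,0,4,6,6,6](0) P2=[4,2,4,4,3,3](0)
Move 2: P1 pit4 -> P1=[4,0,4,6,0,7](1) P2=[5,3,5,5,3,3](0)
Move 3: P1 pit2 -> P1=[4,0,0,7,1,8](2) P2=[5,3,5,5,3,3](0)
Move 4: P1 pit5 -> P1=[5,0,0,7,1,0](3) P2=[6,4,6,6,4,4](0)
Move 5: P2 pit2 -> P1=[6,1,0,7,1,0](3) P2=[6,4,0,7,5,5](1)
Move 6: P2 pit5 -> P1=[7,2,1,8,1,0](3) P2=[6,4,0,7,5,0](2)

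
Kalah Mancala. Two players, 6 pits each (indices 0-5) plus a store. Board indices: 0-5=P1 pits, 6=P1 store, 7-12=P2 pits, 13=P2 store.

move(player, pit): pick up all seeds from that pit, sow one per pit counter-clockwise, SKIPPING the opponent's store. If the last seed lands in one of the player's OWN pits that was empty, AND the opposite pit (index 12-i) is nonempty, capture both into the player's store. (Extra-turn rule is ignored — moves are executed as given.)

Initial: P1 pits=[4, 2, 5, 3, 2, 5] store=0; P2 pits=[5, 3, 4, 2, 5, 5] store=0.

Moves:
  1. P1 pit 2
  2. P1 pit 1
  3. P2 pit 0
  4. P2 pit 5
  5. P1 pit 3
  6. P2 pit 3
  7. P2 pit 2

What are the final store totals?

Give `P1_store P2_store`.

Move 1: P1 pit2 -> P1=[4,2,0,4,3,6](1) P2=[6,3,4,2,5,5](0)
Move 2: P1 pit1 -> P1=[4,0,1,5,3,6](1) P2=[6,3,4,2,5,5](0)
Move 3: P2 pit0 -> P1=[4,0,1,5,3,6](1) P2=[0,4,5,3,6,6](1)
Move 4: P2 pit5 -> P1=[5,1,2,6,4,6](1) P2=[0,4,5,3,6,0](2)
Move 5: P1 pit3 -> P1=[5,1,2,0,5,7](2) P2=[1,5,6,3,6,0](2)
Move 6: P2 pit3 -> P1=[5,1,2,0,5,7](2) P2=[1,5,6,0,7,1](3)
Move 7: P2 pit2 -> P1=[6,2,2,0,5,7](2) P2=[1,5,0,1,8,2](4)

Answer: 2 4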